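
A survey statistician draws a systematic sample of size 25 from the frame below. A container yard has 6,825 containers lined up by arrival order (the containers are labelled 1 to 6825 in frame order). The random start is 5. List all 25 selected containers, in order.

k = N/n = 6825/25 = 273
container 1: 5
container 2: 5 + 273 = 278
container 3: 278 + 273 = 551
container 4: 551 + 273 = 824
container 5: 824 + 273 = 1097
container 6: 1097 + 273 = 1370
container 7: 1370 + 273 = 1643
container 8: 1643 + 273 = 1916
container 9: 1916 + 273 = 2189
container 10: 2189 + 273 = 2462
container 11: 2462 + 273 = 2735
container 12: 2735 + 273 = 3008
container 13: 3008 + 273 = 3281
container 14: 3281 + 273 = 3554
container 15: 3554 + 273 = 3827
container 16: 3827 + 273 = 4100
container 17: 4100 + 273 = 4373
container 18: 4373 + 273 = 4646
container 19: 4646 + 273 = 4919
container 20: 4919 + 273 = 5192
container 21: 5192 + 273 = 5465
container 22: 5465 + 273 = 5738
container 23: 5738 + 273 = 6011
container 24: 6011 + 273 = 6284
container 25: 6284 + 273 = 6557

5, 278, 551, 824, 1097, 1370, 1643, 1916, 2189, 2462, 2735, 3008, 3281, 3554, 3827, 4100, 4373, 4646, 4919, 5192, 5465, 5738, 6011, 6284, 6557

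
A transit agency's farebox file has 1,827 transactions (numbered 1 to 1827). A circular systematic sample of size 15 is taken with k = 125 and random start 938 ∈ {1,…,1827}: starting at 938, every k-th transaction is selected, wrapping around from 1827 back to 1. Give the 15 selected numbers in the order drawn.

938, 1063, 1188, 1313, 1438, 1563, 1688, 1813, 111, 236, 361, 486, 611, 736, 861

Selection 1: 938
Selection 2: 938 + 125 = 1063
Selection 3: 1063 + 125 = 1188
Selection 4: 1188 + 125 = 1313
Selection 5: 1313 + 125 = 1438
Selection 6: 1438 + 125 = 1563
Selection 7: 1563 + 125 = 1688
Selection 8: 1688 + 125 = 1813
Selection 9: 1813 + 125 = 1938 → 1938 − 1827 = 111
Selection 10: 111 + 125 = 236
Selection 11: 236 + 125 = 361
Selection 12: 361 + 125 = 486
Selection 13: 486 + 125 = 611
Selection 14: 611 + 125 = 736
Selection 15: 736 + 125 = 861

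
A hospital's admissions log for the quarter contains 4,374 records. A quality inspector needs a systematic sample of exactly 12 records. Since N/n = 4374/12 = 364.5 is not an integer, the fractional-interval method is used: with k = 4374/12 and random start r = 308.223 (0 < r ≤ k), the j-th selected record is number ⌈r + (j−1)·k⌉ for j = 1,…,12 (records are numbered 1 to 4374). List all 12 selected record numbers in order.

309, 673, 1038, 1402, 1767, 2131, 2496, 2860, 3225, 3589, 3954, 4318

j=1: r + 0k = 308.223 → ⌈·⌉ = 309
j=2: r + 1k = 672.723 → ⌈·⌉ = 673
j=3: r + 2k = 1037.223 → ⌈·⌉ = 1038
j=4: r + 3k = 1401.723 → ⌈·⌉ = 1402
j=5: r + 4k = 1766.223 → ⌈·⌉ = 1767
j=6: r + 5k = 2130.723 → ⌈·⌉ = 2131
j=7: r + 6k = 2495.223 → ⌈·⌉ = 2496
j=8: r + 7k = 2859.723 → ⌈·⌉ = 2860
j=9: r + 8k = 3224.223 → ⌈·⌉ = 3225
j=10: r + 9k = 3588.723 → ⌈·⌉ = 3589
j=11: r + 10k = 3953.223 → ⌈·⌉ = 3954
j=12: r + 11k = 4317.723 → ⌈·⌉ = 4318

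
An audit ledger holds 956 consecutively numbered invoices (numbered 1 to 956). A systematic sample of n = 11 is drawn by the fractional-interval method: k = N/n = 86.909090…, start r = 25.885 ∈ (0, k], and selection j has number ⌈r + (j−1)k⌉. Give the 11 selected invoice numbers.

26, 113, 200, 287, 374, 461, 548, 635, 722, 809, 895

j=1: r + 0k = 25.885 → ⌈·⌉ = 26
j=2: r + 1k = 112.794090… → ⌈·⌉ = 113
j=3: r + 2k = 199.703181… → ⌈·⌉ = 200
j=4: r + 3k = 286.612272… → ⌈·⌉ = 287
j=5: r + 4k = 373.521363… → ⌈·⌉ = 374
j=6: r + 5k = 460.430454… → ⌈·⌉ = 461
j=7: r + 6k = 547.339545… → ⌈·⌉ = 548
j=8: r + 7k = 634.248636… → ⌈·⌉ = 635
j=9: r + 8k = 721.157727… → ⌈·⌉ = 722
j=10: r + 9k = 808.066818… → ⌈·⌉ = 809
j=11: r + 10k = 894.975909… → ⌈·⌉ = 895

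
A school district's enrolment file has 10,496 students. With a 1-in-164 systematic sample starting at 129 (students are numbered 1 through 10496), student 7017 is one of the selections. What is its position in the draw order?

k = 164
position = (7017 − 129)/164 + 1 = 6888/164 + 1 = 42 + 1 = 43

43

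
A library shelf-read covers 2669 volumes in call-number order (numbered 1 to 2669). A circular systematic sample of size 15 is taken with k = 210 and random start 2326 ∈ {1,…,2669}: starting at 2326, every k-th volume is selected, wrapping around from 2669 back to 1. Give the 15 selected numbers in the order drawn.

Selection 1: 2326
Selection 2: 2326 + 210 = 2536
Selection 3: 2536 + 210 = 2746 → 2746 − 2669 = 77
Selection 4: 77 + 210 = 287
Selection 5: 287 + 210 = 497
Selection 6: 497 + 210 = 707
Selection 7: 707 + 210 = 917
Selection 8: 917 + 210 = 1127
Selection 9: 1127 + 210 = 1337
Selection 10: 1337 + 210 = 1547
Selection 11: 1547 + 210 = 1757
Selection 12: 1757 + 210 = 1967
Selection 13: 1967 + 210 = 2177
Selection 14: 2177 + 210 = 2387
Selection 15: 2387 + 210 = 2597

2326, 2536, 77, 287, 497, 707, 917, 1127, 1337, 1547, 1757, 1967, 2177, 2387, 2597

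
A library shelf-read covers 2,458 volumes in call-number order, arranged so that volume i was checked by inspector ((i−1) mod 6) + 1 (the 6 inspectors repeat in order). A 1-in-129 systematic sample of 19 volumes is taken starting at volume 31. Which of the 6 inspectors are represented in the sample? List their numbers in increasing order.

Consecutive selections differ by k = 129, so their inspector numbers differ by 129 mod 6 = 3.
gcd(129, 6) = 3, so the sample visits 6/3 = 2 distinct residues mod 6.
Start 31 is inspector 1; the inspectors hit are 1, 4.

1, 4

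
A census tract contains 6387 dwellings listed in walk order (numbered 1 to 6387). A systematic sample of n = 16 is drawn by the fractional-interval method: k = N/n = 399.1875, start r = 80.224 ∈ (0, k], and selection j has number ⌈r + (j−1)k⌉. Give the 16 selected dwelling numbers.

81, 480, 879, 1278, 1677, 2077, 2476, 2875, 3274, 3673, 4073, 4472, 4871, 5270, 5669, 6069

j=1: r + 0k = 80.224 → ⌈·⌉ = 81
j=2: r + 1k = 479.4115 → ⌈·⌉ = 480
j=3: r + 2k = 878.599 → ⌈·⌉ = 879
j=4: r + 3k = 1277.7865 → ⌈·⌉ = 1278
j=5: r + 4k = 1676.974 → ⌈·⌉ = 1677
j=6: r + 5k = 2076.1615 → ⌈·⌉ = 2077
j=7: r + 6k = 2475.349 → ⌈·⌉ = 2476
j=8: r + 7k = 2874.5365 → ⌈·⌉ = 2875
j=9: r + 8k = 3273.724 → ⌈·⌉ = 3274
j=10: r + 9k = 3672.9115 → ⌈·⌉ = 3673
j=11: r + 10k = 4072.099 → ⌈·⌉ = 4073
j=12: r + 11k = 4471.2865 → ⌈·⌉ = 4472
j=13: r + 12k = 4870.474 → ⌈·⌉ = 4871
j=14: r + 13k = 5269.6615 → ⌈·⌉ = 5270
j=15: r + 14k = 5668.849 → ⌈·⌉ = 5669
j=16: r + 15k = 6068.0365 → ⌈·⌉ = 6069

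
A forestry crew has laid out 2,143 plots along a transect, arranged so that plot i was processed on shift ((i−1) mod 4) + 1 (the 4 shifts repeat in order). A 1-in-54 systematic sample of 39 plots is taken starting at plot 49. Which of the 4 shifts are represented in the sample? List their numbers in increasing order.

Consecutive selections differ by k = 54, so their shift numbers differ by 54 mod 4 = 2.
gcd(54, 4) = 2, so the sample visits 4/2 = 2 distinct residues mod 4.
Start 49 is shift 1; the shifts hit are 1, 3.

1, 3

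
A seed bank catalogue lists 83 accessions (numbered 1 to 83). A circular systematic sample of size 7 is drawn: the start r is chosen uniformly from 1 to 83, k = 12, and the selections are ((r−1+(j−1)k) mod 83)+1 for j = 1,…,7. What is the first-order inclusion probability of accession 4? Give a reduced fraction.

7/83

For each position j, as r ranges over 1…83 the j-th selection hits every accession exactly once, so accession 4 is selected for exactly 7 of the 83 starts.
Inclusion probability = 7/83.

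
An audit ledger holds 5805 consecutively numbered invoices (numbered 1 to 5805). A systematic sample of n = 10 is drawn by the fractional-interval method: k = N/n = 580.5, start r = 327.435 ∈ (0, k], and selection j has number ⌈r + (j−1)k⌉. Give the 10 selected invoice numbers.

328, 908, 1489, 2069, 2650, 3230, 3811, 4391, 4972, 5552

j=1: r + 0k = 327.435 → ⌈·⌉ = 328
j=2: r + 1k = 907.935 → ⌈·⌉ = 908
j=3: r + 2k = 1488.435 → ⌈·⌉ = 1489
j=4: r + 3k = 2068.935 → ⌈·⌉ = 2069
j=5: r + 4k = 2649.435 → ⌈·⌉ = 2650
j=6: r + 5k = 3229.935 → ⌈·⌉ = 3230
j=7: r + 6k = 3810.435 → ⌈·⌉ = 3811
j=8: r + 7k = 4390.935 → ⌈·⌉ = 4391
j=9: r + 8k = 4971.435 → ⌈·⌉ = 4972
j=10: r + 9k = 5551.935 → ⌈·⌉ = 5552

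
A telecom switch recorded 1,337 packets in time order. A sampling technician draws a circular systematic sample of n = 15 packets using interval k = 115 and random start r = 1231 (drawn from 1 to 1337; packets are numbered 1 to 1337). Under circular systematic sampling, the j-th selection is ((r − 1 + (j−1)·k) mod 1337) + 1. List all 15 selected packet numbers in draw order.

1231, 9, 124, 239, 354, 469, 584, 699, 814, 929, 1044, 1159, 1274, 52, 167

Selection 1: 1231
Selection 2: 1231 + 115 = 1346 → 1346 − 1337 = 9
Selection 3: 9 + 115 = 124
Selection 4: 124 + 115 = 239
Selection 5: 239 + 115 = 354
Selection 6: 354 + 115 = 469
Selection 7: 469 + 115 = 584
Selection 8: 584 + 115 = 699
Selection 9: 699 + 115 = 814
Selection 10: 814 + 115 = 929
Selection 11: 929 + 115 = 1044
Selection 12: 1044 + 115 = 1159
Selection 13: 1159 + 115 = 1274
Selection 14: 1274 + 115 = 1389 → 1389 − 1337 = 52
Selection 15: 52 + 115 = 167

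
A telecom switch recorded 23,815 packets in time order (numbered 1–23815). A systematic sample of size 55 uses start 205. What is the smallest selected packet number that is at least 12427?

k = 23815/55 = 433
Steps past start: ⌈(12427 − 205)/433⌉ = ⌈12222/433⌉ = 29
Selected packet: 205 + 29×433 = 12762

12762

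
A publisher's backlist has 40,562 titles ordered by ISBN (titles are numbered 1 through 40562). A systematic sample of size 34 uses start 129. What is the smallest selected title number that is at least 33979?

34726

k = 40562/34 = 1193
Steps past start: ⌈(33979 − 129)/1193⌉ = ⌈33850/1193⌉ = 29
Selected title: 129 + 29×1193 = 34726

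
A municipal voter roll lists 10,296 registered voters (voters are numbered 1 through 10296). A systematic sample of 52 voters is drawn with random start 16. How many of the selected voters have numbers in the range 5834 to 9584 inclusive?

k = 10296/52 = 198
First selection ≥ 5834: 16 + ⌈(5834−16)/198⌉·198 = 16 + 30×198 = 5956
Last selection ≤ 9584: 16 + ⌊(9584−16)/198⌋·198 = 16 + 48×198 = 9520
Count = 48 − 30 + 1 = 19

19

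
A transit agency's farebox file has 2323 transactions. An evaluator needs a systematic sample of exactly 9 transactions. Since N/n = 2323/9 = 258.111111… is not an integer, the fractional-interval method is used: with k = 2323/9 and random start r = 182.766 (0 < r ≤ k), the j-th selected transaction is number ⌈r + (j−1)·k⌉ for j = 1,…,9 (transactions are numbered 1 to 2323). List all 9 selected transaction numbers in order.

183, 441, 699, 958, 1216, 1474, 1732, 1990, 2248

j=1: r + 0k = 182.766 → ⌈·⌉ = 183
j=2: r + 1k = 440.877111… → ⌈·⌉ = 441
j=3: r + 2k = 698.988222… → ⌈·⌉ = 699
j=4: r + 3k = 957.099333… → ⌈·⌉ = 958
j=5: r + 4k = 1215.210444… → ⌈·⌉ = 1216
j=6: r + 5k = 1473.321555… → ⌈·⌉ = 1474
j=7: r + 6k = 1731.432666… → ⌈·⌉ = 1732
j=8: r + 7k = 1989.543777… → ⌈·⌉ = 1990
j=9: r + 8k = 2247.654888… → ⌈·⌉ = 2248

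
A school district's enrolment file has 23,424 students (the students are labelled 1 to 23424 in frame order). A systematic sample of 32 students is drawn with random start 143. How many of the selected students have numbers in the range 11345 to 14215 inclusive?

k = 23424/32 = 732
First selection ≥ 11345: 143 + ⌈(11345−143)/732⌉·732 = 143 + 16×732 = 11855
Last selection ≤ 14215: 143 + ⌊(14215−143)/732⌋·732 = 143 + 19×732 = 14051
Count = 19 − 16 + 1 = 4

4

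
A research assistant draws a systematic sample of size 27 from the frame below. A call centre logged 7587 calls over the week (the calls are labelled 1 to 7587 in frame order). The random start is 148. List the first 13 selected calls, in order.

148, 429, 710, 991, 1272, 1553, 1834, 2115, 2396, 2677, 2958, 3239, 3520

k = N/n = 7587/27 = 281
call 1: 148
call 2: 148 + 281 = 429
call 3: 429 + 281 = 710
call 4: 710 + 281 = 991
call 5: 991 + 281 = 1272
call 6: 1272 + 281 = 1553
call 7: 1553 + 281 = 1834
call 8: 1834 + 281 = 2115
call 9: 2115 + 281 = 2396
call 10: 2396 + 281 = 2677
call 11: 2677 + 281 = 2958
call 12: 2958 + 281 = 3239
call 13: 3239 + 281 = 3520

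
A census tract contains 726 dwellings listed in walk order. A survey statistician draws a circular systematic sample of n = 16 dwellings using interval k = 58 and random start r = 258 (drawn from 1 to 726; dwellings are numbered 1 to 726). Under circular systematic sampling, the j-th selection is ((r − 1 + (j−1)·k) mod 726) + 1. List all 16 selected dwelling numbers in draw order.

258, 316, 374, 432, 490, 548, 606, 664, 722, 54, 112, 170, 228, 286, 344, 402

Selection 1: 258
Selection 2: 258 + 58 = 316
Selection 3: 316 + 58 = 374
Selection 4: 374 + 58 = 432
Selection 5: 432 + 58 = 490
Selection 6: 490 + 58 = 548
Selection 7: 548 + 58 = 606
Selection 8: 606 + 58 = 664
Selection 9: 664 + 58 = 722
Selection 10: 722 + 58 = 780 → 780 − 726 = 54
Selection 11: 54 + 58 = 112
Selection 12: 112 + 58 = 170
Selection 13: 170 + 58 = 228
Selection 14: 228 + 58 = 286
Selection 15: 286 + 58 = 344
Selection 16: 344 + 58 = 402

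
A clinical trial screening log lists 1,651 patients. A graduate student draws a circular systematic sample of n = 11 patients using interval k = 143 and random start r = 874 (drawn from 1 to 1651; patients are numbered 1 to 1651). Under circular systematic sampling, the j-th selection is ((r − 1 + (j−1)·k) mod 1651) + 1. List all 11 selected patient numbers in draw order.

Selection 1: 874
Selection 2: 874 + 143 = 1017
Selection 3: 1017 + 143 = 1160
Selection 4: 1160 + 143 = 1303
Selection 5: 1303 + 143 = 1446
Selection 6: 1446 + 143 = 1589
Selection 7: 1589 + 143 = 1732 → 1732 − 1651 = 81
Selection 8: 81 + 143 = 224
Selection 9: 224 + 143 = 367
Selection 10: 367 + 143 = 510
Selection 11: 510 + 143 = 653

874, 1017, 1160, 1303, 1446, 1589, 81, 224, 367, 510, 653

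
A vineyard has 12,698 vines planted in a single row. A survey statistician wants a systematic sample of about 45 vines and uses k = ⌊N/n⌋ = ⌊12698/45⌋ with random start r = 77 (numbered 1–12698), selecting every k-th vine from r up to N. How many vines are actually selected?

k = ⌊12698/45⌋ = 282
Achieved size = ⌊(12698 − 77)/282⌋ + 1 = ⌊12621/282⌋ + 1 = 44 + 1 = 45
(last selection: 77 + 44×282 = 12485 ≤ 12698; next would be 12767 > 12698)

45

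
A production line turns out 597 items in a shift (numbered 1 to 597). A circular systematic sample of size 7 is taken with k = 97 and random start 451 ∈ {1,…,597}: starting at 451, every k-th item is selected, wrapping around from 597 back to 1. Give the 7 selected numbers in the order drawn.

Selection 1: 451
Selection 2: 451 + 97 = 548
Selection 3: 548 + 97 = 645 → 645 − 597 = 48
Selection 4: 48 + 97 = 145
Selection 5: 145 + 97 = 242
Selection 6: 242 + 97 = 339
Selection 7: 339 + 97 = 436

451, 548, 48, 145, 242, 339, 436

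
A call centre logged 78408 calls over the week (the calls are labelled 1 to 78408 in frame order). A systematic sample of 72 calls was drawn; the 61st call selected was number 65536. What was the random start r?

196

k = 78408/72 = 1089
r = 65536 − (61−1)×1089 = 65536 − 65340 = 196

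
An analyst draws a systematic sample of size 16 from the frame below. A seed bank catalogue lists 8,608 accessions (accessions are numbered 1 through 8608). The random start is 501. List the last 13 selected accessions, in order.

k = N/n = 8608/16 = 538
4th selection = 501 + 3×538 = 2115
5th: 2115 + 538 = 2653
6th: 2653 + 538 = 3191
7th: 3191 + 538 = 3729
8th: 3729 + 538 = 4267
9th: 4267 + 538 = 4805
10th: 4805 + 538 = 5343
11th: 5343 + 538 = 5881
12th: 5881 + 538 = 6419
13th: 6419 + 538 = 6957
14th: 6957 + 538 = 7495
15th: 7495 + 538 = 8033
16th: 8033 + 538 = 8571

2115, 2653, 3191, 3729, 4267, 4805, 5343, 5881, 6419, 6957, 7495, 8033, 8571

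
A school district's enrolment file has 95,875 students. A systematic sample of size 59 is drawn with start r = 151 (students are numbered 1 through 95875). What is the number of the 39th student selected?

k = 95875/59 = 1625
39th selection = r + (39−1)·k = 151 + 38×1625 = 151 + 61750 = 61901

61901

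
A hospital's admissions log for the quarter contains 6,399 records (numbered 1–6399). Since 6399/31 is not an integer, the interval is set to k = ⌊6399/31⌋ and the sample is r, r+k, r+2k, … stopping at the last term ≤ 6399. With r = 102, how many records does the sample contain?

k = ⌊6399/31⌋ = 206
Achieved size = ⌊(6399 − 102)/206⌋ + 1 = ⌊6297/206⌋ + 1 = 30 + 1 = 31
(last selection: 102 + 30×206 = 6282 ≤ 6399; next would be 6488 > 6399)

31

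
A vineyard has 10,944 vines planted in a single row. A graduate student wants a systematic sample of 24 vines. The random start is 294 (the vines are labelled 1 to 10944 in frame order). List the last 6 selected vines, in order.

k = N/n = 10944/24 = 456
19th selection = 294 + 18×456 = 8502
20th: 8502 + 456 = 8958
21st: 8958 + 456 = 9414
22nd: 9414 + 456 = 9870
23rd: 9870 + 456 = 10326
24th: 10326 + 456 = 10782

8502, 8958, 9414, 9870, 10326, 10782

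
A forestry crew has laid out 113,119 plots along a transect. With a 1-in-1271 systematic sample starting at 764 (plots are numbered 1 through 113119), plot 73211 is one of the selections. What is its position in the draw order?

k = 1271
position = (73211 − 764)/1271 + 1 = 72447/1271 + 1 = 57 + 1 = 58

58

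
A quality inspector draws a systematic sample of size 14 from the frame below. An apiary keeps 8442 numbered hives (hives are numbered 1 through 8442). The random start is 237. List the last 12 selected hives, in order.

1443, 2046, 2649, 3252, 3855, 4458, 5061, 5664, 6267, 6870, 7473, 8076

k = N/n = 8442/14 = 603
3rd selection = 237 + 2×603 = 1443
4th: 1443 + 603 = 2046
5th: 2046 + 603 = 2649
6th: 2649 + 603 = 3252
7th: 3252 + 603 = 3855
8th: 3855 + 603 = 4458
9th: 4458 + 603 = 5061
10th: 5061 + 603 = 5664
11th: 5664 + 603 = 6267
12th: 6267 + 603 = 6870
13th: 6870 + 603 = 7473
14th: 7473 + 603 = 8076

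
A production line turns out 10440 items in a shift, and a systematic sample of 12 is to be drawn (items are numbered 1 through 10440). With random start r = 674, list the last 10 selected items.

2414, 3284, 4154, 5024, 5894, 6764, 7634, 8504, 9374, 10244

k = N/n = 10440/12 = 870
3rd selection = 674 + 2×870 = 2414
4th: 2414 + 870 = 3284
5th: 3284 + 870 = 4154
6th: 4154 + 870 = 5024
7th: 5024 + 870 = 5894
8th: 5894 + 870 = 6764
9th: 6764 + 870 = 7634
10th: 7634 + 870 = 8504
11th: 8504 + 870 = 9374
12th: 9374 + 870 = 10244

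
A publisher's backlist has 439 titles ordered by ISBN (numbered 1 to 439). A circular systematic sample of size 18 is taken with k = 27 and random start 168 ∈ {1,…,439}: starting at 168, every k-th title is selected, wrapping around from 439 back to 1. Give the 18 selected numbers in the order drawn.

168, 195, 222, 249, 276, 303, 330, 357, 384, 411, 438, 26, 53, 80, 107, 134, 161, 188

Selection 1: 168
Selection 2: 168 + 27 = 195
Selection 3: 195 + 27 = 222
Selection 4: 222 + 27 = 249
Selection 5: 249 + 27 = 276
Selection 6: 276 + 27 = 303
Selection 7: 303 + 27 = 330
Selection 8: 330 + 27 = 357
Selection 9: 357 + 27 = 384
Selection 10: 384 + 27 = 411
Selection 11: 411 + 27 = 438
Selection 12: 438 + 27 = 465 → 465 − 439 = 26
Selection 13: 26 + 27 = 53
Selection 14: 53 + 27 = 80
Selection 15: 80 + 27 = 107
Selection 16: 107 + 27 = 134
Selection 17: 134 + 27 = 161
Selection 18: 161 + 27 = 188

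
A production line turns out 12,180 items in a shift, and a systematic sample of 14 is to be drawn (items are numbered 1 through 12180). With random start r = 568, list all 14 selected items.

568, 1438, 2308, 3178, 4048, 4918, 5788, 6658, 7528, 8398, 9268, 10138, 11008, 11878

k = N/n = 12180/14 = 870
item 1: 568
item 2: 568 + 870 = 1438
item 3: 1438 + 870 = 2308
item 4: 2308 + 870 = 3178
item 5: 3178 + 870 = 4048
item 6: 4048 + 870 = 4918
item 7: 4918 + 870 = 5788
item 8: 5788 + 870 = 6658
item 9: 6658 + 870 = 7528
item 10: 7528 + 870 = 8398
item 11: 8398 + 870 = 9268
item 12: 9268 + 870 = 10138
item 13: 10138 + 870 = 11008
item 14: 11008 + 870 = 11878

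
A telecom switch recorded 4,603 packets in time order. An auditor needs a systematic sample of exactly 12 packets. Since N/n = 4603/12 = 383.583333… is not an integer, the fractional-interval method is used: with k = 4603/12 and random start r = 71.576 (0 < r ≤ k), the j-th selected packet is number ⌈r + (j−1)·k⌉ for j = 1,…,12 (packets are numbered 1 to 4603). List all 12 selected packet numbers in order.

72, 456, 839, 1223, 1606, 1990, 2374, 2757, 3141, 3524, 3908, 4291

j=1: r + 0k = 71.576 → ⌈·⌉ = 72
j=2: r + 1k = 455.159333… → ⌈·⌉ = 456
j=3: r + 2k = 838.742666… → ⌈·⌉ = 839
j=4: r + 3k = 1222.326 → ⌈·⌉ = 1223
j=5: r + 4k = 1605.909333… → ⌈·⌉ = 1606
j=6: r + 5k = 1989.492666… → ⌈·⌉ = 1990
j=7: r + 6k = 2373.076 → ⌈·⌉ = 2374
j=8: r + 7k = 2756.659333… → ⌈·⌉ = 2757
j=9: r + 8k = 3140.242666… → ⌈·⌉ = 3141
j=10: r + 9k = 3523.826 → ⌈·⌉ = 3524
j=11: r + 10k = 3907.409333… → ⌈·⌉ = 3908
j=12: r + 11k = 4290.992666… → ⌈·⌉ = 4291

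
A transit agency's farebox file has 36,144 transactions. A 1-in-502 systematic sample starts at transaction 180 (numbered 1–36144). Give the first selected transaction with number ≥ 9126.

k = 502
Steps past start: ⌈(9126 − 180)/502⌉ = ⌈8946/502⌉ = 18
Selected transaction: 180 + 18×502 = 9216

9216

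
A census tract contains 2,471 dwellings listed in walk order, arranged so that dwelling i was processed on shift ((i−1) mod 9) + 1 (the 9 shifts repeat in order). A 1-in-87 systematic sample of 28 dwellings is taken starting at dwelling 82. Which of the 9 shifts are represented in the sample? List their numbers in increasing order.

Consecutive selections differ by k = 87, so their shift numbers differ by 87 mod 9 = 6.
gcd(87, 9) = 3, so the sample visits 9/3 = 3 distinct residues mod 9.
Start 82 is shift 1; the shifts hit are 1, 4, 7.

1, 4, 7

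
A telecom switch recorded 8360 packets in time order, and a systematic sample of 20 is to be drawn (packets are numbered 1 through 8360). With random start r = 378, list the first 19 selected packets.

k = N/n = 8360/20 = 418
packet 1: 378
packet 2: 378 + 418 = 796
packet 3: 796 + 418 = 1214
packet 4: 1214 + 418 = 1632
packet 5: 1632 + 418 = 2050
packet 6: 2050 + 418 = 2468
packet 7: 2468 + 418 = 2886
packet 8: 2886 + 418 = 3304
packet 9: 3304 + 418 = 3722
packet 10: 3722 + 418 = 4140
packet 11: 4140 + 418 = 4558
packet 12: 4558 + 418 = 4976
packet 13: 4976 + 418 = 5394
packet 14: 5394 + 418 = 5812
packet 15: 5812 + 418 = 6230
packet 16: 6230 + 418 = 6648
packet 17: 6648 + 418 = 7066
packet 18: 7066 + 418 = 7484
packet 19: 7484 + 418 = 7902

378, 796, 1214, 1632, 2050, 2468, 2886, 3304, 3722, 4140, 4558, 4976, 5394, 5812, 6230, 6648, 7066, 7484, 7902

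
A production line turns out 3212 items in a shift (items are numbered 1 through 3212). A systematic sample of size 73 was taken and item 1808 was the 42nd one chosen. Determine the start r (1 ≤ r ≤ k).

k = 3212/73 = 44
r = 1808 − (42−1)×44 = 1808 − 1804 = 4

4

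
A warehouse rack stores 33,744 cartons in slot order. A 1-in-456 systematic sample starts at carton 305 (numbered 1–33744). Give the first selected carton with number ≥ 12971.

k = 456
Steps past start: ⌈(12971 − 305)/456⌉ = ⌈12666/456⌉ = 28
Selected carton: 305 + 28×456 = 13073

13073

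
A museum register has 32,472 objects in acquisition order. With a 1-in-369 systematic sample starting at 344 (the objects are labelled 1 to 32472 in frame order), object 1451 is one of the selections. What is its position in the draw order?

k = 369
position = (1451 − 344)/369 + 1 = 1107/369 + 1 = 3 + 1 = 4

4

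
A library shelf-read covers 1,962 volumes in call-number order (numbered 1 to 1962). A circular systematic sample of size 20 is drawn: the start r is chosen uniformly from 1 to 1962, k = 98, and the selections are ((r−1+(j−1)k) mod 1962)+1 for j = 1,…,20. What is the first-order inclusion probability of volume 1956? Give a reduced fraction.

10/981

For each position j, as r ranges over 1…1962 the j-th selection hits every volume exactly once, so volume 1956 is selected for exactly 20 of the 1962 starts.
Inclusion probability = 20/1962 = 10/981.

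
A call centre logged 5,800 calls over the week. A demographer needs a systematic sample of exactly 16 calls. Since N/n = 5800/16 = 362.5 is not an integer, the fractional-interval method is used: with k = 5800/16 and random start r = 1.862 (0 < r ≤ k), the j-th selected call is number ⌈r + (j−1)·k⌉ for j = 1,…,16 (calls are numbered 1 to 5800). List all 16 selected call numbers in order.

j=1: r + 0k = 1.862 → ⌈·⌉ = 2
j=2: r + 1k = 364.362 → ⌈·⌉ = 365
j=3: r + 2k = 726.862 → ⌈·⌉ = 727
j=4: r + 3k = 1089.362 → ⌈·⌉ = 1090
j=5: r + 4k = 1451.862 → ⌈·⌉ = 1452
j=6: r + 5k = 1814.362 → ⌈·⌉ = 1815
j=7: r + 6k = 2176.862 → ⌈·⌉ = 2177
j=8: r + 7k = 2539.362 → ⌈·⌉ = 2540
j=9: r + 8k = 2901.862 → ⌈·⌉ = 2902
j=10: r + 9k = 3264.362 → ⌈·⌉ = 3265
j=11: r + 10k = 3626.862 → ⌈·⌉ = 3627
j=12: r + 11k = 3989.362 → ⌈·⌉ = 3990
j=13: r + 12k = 4351.862 → ⌈·⌉ = 4352
j=14: r + 13k = 4714.362 → ⌈·⌉ = 4715
j=15: r + 14k = 5076.862 → ⌈·⌉ = 5077
j=16: r + 15k = 5439.362 → ⌈·⌉ = 5440

2, 365, 727, 1090, 1452, 1815, 2177, 2540, 2902, 3265, 3627, 3990, 4352, 4715, 5077, 5440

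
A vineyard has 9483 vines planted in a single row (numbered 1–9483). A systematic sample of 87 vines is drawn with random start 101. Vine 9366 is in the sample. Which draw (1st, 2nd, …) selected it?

86

k = 9483/87 = 109
position = (9366 − 101)/109 + 1 = 9265/109 + 1 = 85 + 1 = 86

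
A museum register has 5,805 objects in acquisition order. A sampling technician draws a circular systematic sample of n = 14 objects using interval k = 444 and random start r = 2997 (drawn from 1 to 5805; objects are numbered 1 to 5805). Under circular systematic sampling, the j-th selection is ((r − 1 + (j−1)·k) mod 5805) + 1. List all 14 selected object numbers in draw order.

Selection 1: 2997
Selection 2: 2997 + 444 = 3441
Selection 3: 3441 + 444 = 3885
Selection 4: 3885 + 444 = 4329
Selection 5: 4329 + 444 = 4773
Selection 6: 4773 + 444 = 5217
Selection 7: 5217 + 444 = 5661
Selection 8: 5661 + 444 = 6105 → 6105 − 5805 = 300
Selection 9: 300 + 444 = 744
Selection 10: 744 + 444 = 1188
Selection 11: 1188 + 444 = 1632
Selection 12: 1632 + 444 = 2076
Selection 13: 2076 + 444 = 2520
Selection 14: 2520 + 444 = 2964

2997, 3441, 3885, 4329, 4773, 5217, 5661, 300, 744, 1188, 1632, 2076, 2520, 2964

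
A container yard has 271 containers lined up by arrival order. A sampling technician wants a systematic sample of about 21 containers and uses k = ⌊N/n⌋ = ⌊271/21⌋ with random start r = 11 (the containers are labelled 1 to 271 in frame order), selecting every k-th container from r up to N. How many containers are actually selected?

22

k = ⌊271/21⌋ = 12
Achieved size = ⌊(271 − 11)/12⌋ + 1 = ⌊260/12⌋ + 1 = 21 + 1 = 22
(last selection: 11 + 21×12 = 263 ≤ 271; next would be 275 > 271)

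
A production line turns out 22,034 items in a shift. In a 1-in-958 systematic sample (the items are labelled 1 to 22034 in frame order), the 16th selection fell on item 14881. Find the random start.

k = 958
r = 14881 − (16−1)×958 = 14881 − 14370 = 511

511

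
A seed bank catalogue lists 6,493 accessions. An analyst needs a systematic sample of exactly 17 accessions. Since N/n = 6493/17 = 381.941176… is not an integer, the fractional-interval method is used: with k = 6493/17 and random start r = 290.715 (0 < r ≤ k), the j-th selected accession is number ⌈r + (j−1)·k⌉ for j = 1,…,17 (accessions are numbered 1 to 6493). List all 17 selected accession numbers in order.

j=1: r + 0k = 290.715 → ⌈·⌉ = 291
j=2: r + 1k = 672.656176… → ⌈·⌉ = 673
j=3: r + 2k = 1054.597352… → ⌈·⌉ = 1055
j=4: r + 3k = 1436.538529… → ⌈·⌉ = 1437
j=5: r + 4k = 1818.479705… → ⌈·⌉ = 1819
j=6: r + 5k = 2200.420882… → ⌈·⌉ = 2201
j=7: r + 6k = 2582.362058… → ⌈·⌉ = 2583
j=8: r + 7k = 2964.303235… → ⌈·⌉ = 2965
j=9: r + 8k = 3346.244411… → ⌈·⌉ = 3347
j=10: r + 9k = 3728.185588… → ⌈·⌉ = 3729
j=11: r + 10k = 4110.126764… → ⌈·⌉ = 4111
j=12: r + 11k = 4492.067941… → ⌈·⌉ = 4493
j=13: r + 12k = 4874.009117… → ⌈·⌉ = 4875
j=14: r + 13k = 5255.950294… → ⌈·⌉ = 5256
j=15: r + 14k = 5637.891470… → ⌈·⌉ = 5638
j=16: r + 15k = 6019.832647… → ⌈·⌉ = 6020
j=17: r + 16k = 6401.773823… → ⌈·⌉ = 6402

291, 673, 1055, 1437, 1819, 2201, 2583, 2965, 3347, 3729, 4111, 4493, 4875, 5256, 5638, 6020, 6402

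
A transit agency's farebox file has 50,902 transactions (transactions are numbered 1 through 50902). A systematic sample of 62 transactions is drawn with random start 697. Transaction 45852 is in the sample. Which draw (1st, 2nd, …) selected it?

k = 50902/62 = 821
position = (45852 − 697)/821 + 1 = 45155/821 + 1 = 55 + 1 = 56

56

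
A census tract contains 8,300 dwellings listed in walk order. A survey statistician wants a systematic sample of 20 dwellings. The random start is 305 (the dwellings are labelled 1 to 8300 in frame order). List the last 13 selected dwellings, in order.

3210, 3625, 4040, 4455, 4870, 5285, 5700, 6115, 6530, 6945, 7360, 7775, 8190

k = N/n = 8300/20 = 415
8th selection = 305 + 7×415 = 3210
9th: 3210 + 415 = 3625
10th: 3625 + 415 = 4040
11th: 4040 + 415 = 4455
12th: 4455 + 415 = 4870
13th: 4870 + 415 = 5285
14th: 5285 + 415 = 5700
15th: 5700 + 415 = 6115
16th: 6115 + 415 = 6530
17th: 6530 + 415 = 6945
18th: 6945 + 415 = 7360
19th: 7360 + 415 = 7775
20th: 7775 + 415 = 8190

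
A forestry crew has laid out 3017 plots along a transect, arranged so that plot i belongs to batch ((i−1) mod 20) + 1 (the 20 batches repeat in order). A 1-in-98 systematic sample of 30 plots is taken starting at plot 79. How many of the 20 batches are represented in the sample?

10

Consecutive selections differ by k = 98, so their batch numbers differ by 98 mod 20 = 18.
gcd(98, 20) = 2, so the sample visits 20/2 = 10 distinct residues mod 20.
Start 79 is batch 19; the batches hit are 1, 3, 5, 7, 9, 11, 13, 15, 17, 19.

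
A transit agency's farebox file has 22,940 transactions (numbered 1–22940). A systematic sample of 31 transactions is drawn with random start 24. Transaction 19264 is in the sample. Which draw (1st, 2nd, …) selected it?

27

k = 22940/31 = 740
position = (19264 − 24)/740 + 1 = 19240/740 + 1 = 26 + 1 = 27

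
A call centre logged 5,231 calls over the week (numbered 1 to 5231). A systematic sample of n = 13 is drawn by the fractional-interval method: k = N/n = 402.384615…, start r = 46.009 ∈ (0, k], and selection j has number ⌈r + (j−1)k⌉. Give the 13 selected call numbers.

47, 449, 851, 1254, 1656, 2058, 2461, 2863, 3266, 3668, 4070, 4473, 4875

j=1: r + 0k = 46.009 → ⌈·⌉ = 47
j=2: r + 1k = 448.393615… → ⌈·⌉ = 449
j=3: r + 2k = 850.778230… → ⌈·⌉ = 851
j=4: r + 3k = 1253.162846… → ⌈·⌉ = 1254
j=5: r + 4k = 1655.547461… → ⌈·⌉ = 1656
j=6: r + 5k = 2057.932076… → ⌈·⌉ = 2058
j=7: r + 6k = 2460.316692… → ⌈·⌉ = 2461
j=8: r + 7k = 2862.701307… → ⌈·⌉ = 2863
j=9: r + 8k = 3265.085923… → ⌈·⌉ = 3266
j=10: r + 9k = 3667.470538… → ⌈·⌉ = 3668
j=11: r + 10k = 4069.855153… → ⌈·⌉ = 4070
j=12: r + 11k = 4472.239769… → ⌈·⌉ = 4473
j=13: r + 12k = 4874.624384… → ⌈·⌉ = 4875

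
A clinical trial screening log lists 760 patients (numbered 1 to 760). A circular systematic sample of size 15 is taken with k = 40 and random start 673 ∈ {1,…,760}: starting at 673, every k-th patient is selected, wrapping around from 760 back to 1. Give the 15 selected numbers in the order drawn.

Selection 1: 673
Selection 2: 673 + 40 = 713
Selection 3: 713 + 40 = 753
Selection 4: 753 + 40 = 793 → 793 − 760 = 33
Selection 5: 33 + 40 = 73
Selection 6: 73 + 40 = 113
Selection 7: 113 + 40 = 153
Selection 8: 153 + 40 = 193
Selection 9: 193 + 40 = 233
Selection 10: 233 + 40 = 273
Selection 11: 273 + 40 = 313
Selection 12: 313 + 40 = 353
Selection 13: 353 + 40 = 393
Selection 14: 393 + 40 = 433
Selection 15: 433 + 40 = 473

673, 713, 753, 33, 73, 113, 153, 193, 233, 273, 313, 353, 393, 433, 473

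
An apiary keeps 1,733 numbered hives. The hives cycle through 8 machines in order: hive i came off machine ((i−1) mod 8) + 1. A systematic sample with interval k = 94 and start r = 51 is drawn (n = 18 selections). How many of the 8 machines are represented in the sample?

Consecutive selections differ by k = 94, so their machine numbers differ by 94 mod 8 = 6.
gcd(94, 8) = 2, so the sample visits 8/2 = 4 distinct residues mod 8.
Start 51 is machine 3; the machines hit are 1, 3, 5, 7.

4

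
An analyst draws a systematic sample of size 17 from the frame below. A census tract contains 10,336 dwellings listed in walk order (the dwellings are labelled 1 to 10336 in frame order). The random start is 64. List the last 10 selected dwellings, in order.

k = N/n = 10336/17 = 608
8th selection = 64 + 7×608 = 4320
9th: 4320 + 608 = 4928
10th: 4928 + 608 = 5536
11th: 5536 + 608 = 6144
12th: 6144 + 608 = 6752
13th: 6752 + 608 = 7360
14th: 7360 + 608 = 7968
15th: 7968 + 608 = 8576
16th: 8576 + 608 = 9184
17th: 9184 + 608 = 9792

4320, 4928, 5536, 6144, 6752, 7360, 7968, 8576, 9184, 9792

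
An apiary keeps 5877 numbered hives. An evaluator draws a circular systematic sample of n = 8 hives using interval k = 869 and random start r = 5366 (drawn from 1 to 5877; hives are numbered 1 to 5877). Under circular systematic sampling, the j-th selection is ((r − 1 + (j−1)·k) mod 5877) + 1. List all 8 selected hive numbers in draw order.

5366, 358, 1227, 2096, 2965, 3834, 4703, 5572

Selection 1: 5366
Selection 2: 5366 + 869 = 6235 → 6235 − 5877 = 358
Selection 3: 358 + 869 = 1227
Selection 4: 1227 + 869 = 2096
Selection 5: 2096 + 869 = 2965
Selection 6: 2965 + 869 = 3834
Selection 7: 3834 + 869 = 4703
Selection 8: 4703 + 869 = 5572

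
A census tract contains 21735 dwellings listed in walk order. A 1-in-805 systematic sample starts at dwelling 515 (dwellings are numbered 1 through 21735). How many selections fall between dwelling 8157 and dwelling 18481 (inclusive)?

13

k = 805
First selection ≥ 8157: 515 + ⌈(8157−515)/805⌉·805 = 515 + 10×805 = 8565
Last selection ≤ 18481: 515 + ⌊(18481−515)/805⌋·805 = 515 + 22×805 = 18225
Count = 22 − 10 + 1 = 13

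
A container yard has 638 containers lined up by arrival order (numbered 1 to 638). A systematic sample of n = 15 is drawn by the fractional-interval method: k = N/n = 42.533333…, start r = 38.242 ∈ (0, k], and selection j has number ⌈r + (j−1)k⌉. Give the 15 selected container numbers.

39, 81, 124, 166, 209, 251, 294, 336, 379, 422, 464, 507, 549, 592, 634

j=1: r + 0k = 38.242 → ⌈·⌉ = 39
j=2: r + 1k = 80.775333… → ⌈·⌉ = 81
j=3: r + 2k = 123.308666… → ⌈·⌉ = 124
j=4: r + 3k = 165.842 → ⌈·⌉ = 166
j=5: r + 4k = 208.375333… → ⌈·⌉ = 209
j=6: r + 5k = 250.908666… → ⌈·⌉ = 251
j=7: r + 6k = 293.442 → ⌈·⌉ = 294
j=8: r + 7k = 335.975333… → ⌈·⌉ = 336
j=9: r + 8k = 378.508666… → ⌈·⌉ = 379
j=10: r + 9k = 421.042 → ⌈·⌉ = 422
j=11: r + 10k = 463.575333… → ⌈·⌉ = 464
j=12: r + 11k = 506.108666… → ⌈·⌉ = 507
j=13: r + 12k = 548.642 → ⌈·⌉ = 549
j=14: r + 13k = 591.175333… → ⌈·⌉ = 592
j=15: r + 14k = 633.708666… → ⌈·⌉ = 634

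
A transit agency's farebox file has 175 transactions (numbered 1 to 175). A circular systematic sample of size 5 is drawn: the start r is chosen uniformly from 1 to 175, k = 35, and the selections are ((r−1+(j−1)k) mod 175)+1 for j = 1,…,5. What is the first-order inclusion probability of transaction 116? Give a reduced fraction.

For each position j, as r ranges over 1…175 the j-th selection hits every transaction exactly once, so transaction 116 is selected for exactly 5 of the 175 starts.
Inclusion probability = 5/175 = 1/35.

1/35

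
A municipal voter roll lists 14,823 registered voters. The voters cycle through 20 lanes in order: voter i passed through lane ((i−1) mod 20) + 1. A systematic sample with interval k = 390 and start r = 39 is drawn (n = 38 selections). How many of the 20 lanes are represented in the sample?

Consecutive selections differ by k = 390, so their lane numbers differ by 390 mod 20 = 10.
gcd(390, 20) = 10, so the sample visits 20/10 = 2 distinct residues mod 20.
Start 39 is lane 19; the lanes hit are 9, 19.

2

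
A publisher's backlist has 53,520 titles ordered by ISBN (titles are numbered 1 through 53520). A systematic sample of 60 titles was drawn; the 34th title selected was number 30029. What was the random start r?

k = 53520/60 = 892
r = 30029 − (34−1)×892 = 30029 − 29436 = 593

593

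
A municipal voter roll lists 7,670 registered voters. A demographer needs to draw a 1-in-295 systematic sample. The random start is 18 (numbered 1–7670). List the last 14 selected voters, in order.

3558, 3853, 4148, 4443, 4738, 5033, 5328, 5623, 5918, 6213, 6508, 6803, 7098, 7393

13th selection = 18 + 12×295 = 3558
14th: 3558 + 295 = 3853
15th: 3853 + 295 = 4148
16th: 4148 + 295 = 4443
17th: 4443 + 295 = 4738
18th: 4738 + 295 = 5033
19th: 5033 + 295 = 5328
20th: 5328 + 295 = 5623
21st: 5623 + 295 = 5918
22nd: 5918 + 295 = 6213
23rd: 6213 + 295 = 6508
24th: 6508 + 295 = 6803
25th: 6803 + 295 = 7098
26th: 7098 + 295 = 7393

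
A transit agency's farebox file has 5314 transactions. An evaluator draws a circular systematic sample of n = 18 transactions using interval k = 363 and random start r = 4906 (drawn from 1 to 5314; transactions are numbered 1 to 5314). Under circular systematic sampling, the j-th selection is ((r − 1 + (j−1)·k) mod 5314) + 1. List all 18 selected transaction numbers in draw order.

Selection 1: 4906
Selection 2: 4906 + 363 = 5269
Selection 3: 5269 + 363 = 5632 → 5632 − 5314 = 318
Selection 4: 318 + 363 = 681
Selection 5: 681 + 363 = 1044
Selection 6: 1044 + 363 = 1407
Selection 7: 1407 + 363 = 1770
Selection 8: 1770 + 363 = 2133
Selection 9: 2133 + 363 = 2496
Selection 10: 2496 + 363 = 2859
Selection 11: 2859 + 363 = 3222
Selection 12: 3222 + 363 = 3585
Selection 13: 3585 + 363 = 3948
Selection 14: 3948 + 363 = 4311
Selection 15: 4311 + 363 = 4674
Selection 16: 4674 + 363 = 5037
Selection 17: 5037 + 363 = 5400 → 5400 − 5314 = 86
Selection 18: 86 + 363 = 449

4906, 5269, 318, 681, 1044, 1407, 1770, 2133, 2496, 2859, 3222, 3585, 3948, 4311, 4674, 5037, 86, 449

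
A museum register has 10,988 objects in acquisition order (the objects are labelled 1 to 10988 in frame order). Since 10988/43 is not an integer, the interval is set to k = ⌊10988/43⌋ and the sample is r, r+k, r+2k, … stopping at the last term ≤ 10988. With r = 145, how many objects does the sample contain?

k = ⌊10988/43⌋ = 255
Achieved size = ⌊(10988 − 145)/255⌋ + 1 = ⌊10843/255⌋ + 1 = 42 + 1 = 43
(last selection: 145 + 42×255 = 10855 ≤ 10988; next would be 11110 > 10988)

43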